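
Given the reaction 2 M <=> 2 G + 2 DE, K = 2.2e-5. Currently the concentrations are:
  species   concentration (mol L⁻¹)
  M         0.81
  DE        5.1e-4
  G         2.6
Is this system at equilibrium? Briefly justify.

Q = [G]²·[DE]² / [M]² = (2.6)²·(5.1e-4)² / (0.81)² = 2.7e-6
Q = 2.7e-6 < K = 2.2e-5: net forward reaction.

no; Q < K, reaction proceeds forward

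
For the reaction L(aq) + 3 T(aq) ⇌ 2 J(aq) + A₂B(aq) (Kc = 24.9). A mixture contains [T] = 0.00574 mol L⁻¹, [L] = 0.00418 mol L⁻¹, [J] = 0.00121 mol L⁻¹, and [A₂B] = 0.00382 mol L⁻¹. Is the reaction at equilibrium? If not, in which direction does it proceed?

forward (toward products)

Qc = [J]²·[A₂B] / ([L]·[T]³) = (0.00121)²·(0.00382) / ((0.00418)·(0.00574)³) = 7.07
Qc = 7.07 < Kc = 24.9, so the forward reaction proceeds.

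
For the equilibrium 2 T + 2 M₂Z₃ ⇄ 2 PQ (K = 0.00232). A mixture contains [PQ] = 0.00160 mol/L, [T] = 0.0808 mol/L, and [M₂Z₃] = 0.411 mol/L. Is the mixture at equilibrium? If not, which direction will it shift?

Q = [PQ]² / ([T]²·[M₂Z₃]²) = (0.00160)² / ((0.0808)²·(0.411)²) = 0.00232
Q = 0.00232 = K; the system is at equilibrium.

yes, at equilibrium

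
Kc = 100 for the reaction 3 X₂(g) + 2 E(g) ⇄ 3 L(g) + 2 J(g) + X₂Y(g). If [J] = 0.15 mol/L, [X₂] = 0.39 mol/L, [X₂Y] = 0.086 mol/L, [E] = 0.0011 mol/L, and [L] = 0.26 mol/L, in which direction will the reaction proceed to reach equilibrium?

in the reverse direction

Qc = [L]³·[J]²·[X₂Y] / ([X₂]³·[E]²) = (0.26)³·(0.15)²·(0.086) / ((0.39)³·(0.0011)²) = 470
Qc = 470 > Kc = 100, so the reverse reaction proceeds.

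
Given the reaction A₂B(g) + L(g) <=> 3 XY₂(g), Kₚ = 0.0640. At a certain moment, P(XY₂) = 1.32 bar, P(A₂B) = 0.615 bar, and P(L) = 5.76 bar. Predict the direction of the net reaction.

to the left

Qₚ = P(XY₂)³ / (P(A₂B)·P(L)) = (1.32)³ / ((0.615)·(5.76)) = 0.649
Qₚ = 0.649 > Kₚ = 0.0640, so the reverse reaction proceeds.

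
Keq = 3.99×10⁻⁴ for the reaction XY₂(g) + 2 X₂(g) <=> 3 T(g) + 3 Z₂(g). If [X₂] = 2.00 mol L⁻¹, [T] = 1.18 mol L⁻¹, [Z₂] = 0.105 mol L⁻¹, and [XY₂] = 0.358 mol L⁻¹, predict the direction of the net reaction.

Q = [T]³·[Z₂]³ / ([XY₂]·[X₂]²) = (1.18)³·(0.105)³ / ((0.358)·(2.00)²) = 0.00133
Q = 0.00133 > Keq = 3.99×10⁻⁴, so the reverse reaction proceeds.

to the left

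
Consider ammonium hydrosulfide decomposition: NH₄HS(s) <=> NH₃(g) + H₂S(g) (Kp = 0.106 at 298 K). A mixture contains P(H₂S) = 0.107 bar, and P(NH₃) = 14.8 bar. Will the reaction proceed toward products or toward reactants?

in the reverse direction

(NH₄HS is a pure solid — omitted from Qp.)
Qp = P(NH₃)·P(H₂S) = (14.8)·(0.107) = 1.58
Qp = 1.58 > Kp = 0.106, so the reverse reaction proceeds.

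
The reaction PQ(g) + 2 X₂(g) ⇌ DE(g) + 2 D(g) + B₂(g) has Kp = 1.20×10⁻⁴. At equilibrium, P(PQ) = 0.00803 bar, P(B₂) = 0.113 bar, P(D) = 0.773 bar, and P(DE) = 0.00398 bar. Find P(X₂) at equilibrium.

P(X₂) = 16.7 bar

At equilibrium, Kp = P(DE)·P(D)²·P(B₂) / (P(PQ)·P(X₂)²) = 1.20×10⁻⁴.
(0.00398)·(0.773)²·(0.113) / ((0.00803)·(P(X₂))²) = 1.20×10⁻⁴
P(X₂)² = 279 ⇒ P(X₂) = 16.7 bar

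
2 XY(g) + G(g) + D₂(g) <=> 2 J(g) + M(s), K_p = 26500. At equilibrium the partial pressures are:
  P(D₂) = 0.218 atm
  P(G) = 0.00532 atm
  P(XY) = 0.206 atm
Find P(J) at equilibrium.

(M is a pure solid — omitted from K_p.)
At equilibrium, K_p = P(J)² / (P(XY)²·P(G)·P(D₂)) = 26500.
(P(J))² / ((0.206)²·(0.00532)·(0.218)) = 26500
P(J)² = 1.30 ⇒ P(J) = 1.14 atm

P(J) = 1.14 atm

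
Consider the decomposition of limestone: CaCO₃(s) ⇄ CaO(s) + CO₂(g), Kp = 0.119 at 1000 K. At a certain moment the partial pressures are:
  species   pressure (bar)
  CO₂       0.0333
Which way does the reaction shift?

(CaCO₃, CaO are pure solids — omitted from Qp.)
Qp = P(CO₂) = 0.0333
Qp = 0.0333 < Kp = 0.119, so the forward reaction proceeds.

toward products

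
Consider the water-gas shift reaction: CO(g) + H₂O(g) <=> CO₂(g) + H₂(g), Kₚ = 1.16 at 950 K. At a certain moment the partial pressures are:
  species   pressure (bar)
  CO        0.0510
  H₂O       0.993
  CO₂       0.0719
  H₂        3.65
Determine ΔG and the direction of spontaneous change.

ΔG = 11.8 kJ/mol; the forward reaction is non-spontaneous

Qₚ = P(CO₂)·P(H₂) / (P(CO)·P(H₂O)) = (0.0719)·(3.65) / ((0.0510)·(0.993)) = 5.18
ΔG = RT ln(Qₚ/Kₚ) = (8.314 J mol⁻¹ K⁻¹)(950 K) × ln(5.18/1.16)
   = (7.898 kJ/mol)(1.496) = 11.8 kJ/mol
ΔG > 0, so the forward reaction is non-spontaneous (proceeds in reverse).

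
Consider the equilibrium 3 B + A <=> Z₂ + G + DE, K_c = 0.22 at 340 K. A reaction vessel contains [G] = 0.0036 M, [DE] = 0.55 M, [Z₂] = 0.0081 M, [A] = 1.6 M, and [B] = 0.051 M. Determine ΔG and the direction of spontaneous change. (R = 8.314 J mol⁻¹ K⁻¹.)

ΔG = -3.02 kJ/mol; the forward reaction is spontaneous

Q_c = [Z₂]·[G]·[DE] / ([B]³·[A]) = (0.0081)·(0.0036)·(0.55) / ((0.051)³·(1.6)) = 0.0756
ΔG = RT ln(Q_c/K_c) = (8.314 J mol⁻¹ K⁻¹)(340 K) × ln(0.0756/0.22)
   = (2.827 kJ/mol)(-1.068) = -3.02 kJ/mol
ΔG < 0, so the forward reaction is spontaneous (proceeds forward).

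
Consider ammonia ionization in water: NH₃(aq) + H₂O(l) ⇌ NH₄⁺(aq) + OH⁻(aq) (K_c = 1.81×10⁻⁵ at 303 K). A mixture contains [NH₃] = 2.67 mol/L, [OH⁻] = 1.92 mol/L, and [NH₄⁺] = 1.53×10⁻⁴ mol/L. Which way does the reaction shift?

(H₂O is a pure liquid — omitted from Q_c.)
Q_c = [NH₄⁺]·[OH⁻] / [NH₃] = (1.53×10⁻⁴)·(1.92) / (2.67) = 1.10×10⁻⁴
Q_c = 1.10×10⁻⁴ > K_c = 1.81×10⁻⁵, so the reverse reaction proceeds.

toward reactants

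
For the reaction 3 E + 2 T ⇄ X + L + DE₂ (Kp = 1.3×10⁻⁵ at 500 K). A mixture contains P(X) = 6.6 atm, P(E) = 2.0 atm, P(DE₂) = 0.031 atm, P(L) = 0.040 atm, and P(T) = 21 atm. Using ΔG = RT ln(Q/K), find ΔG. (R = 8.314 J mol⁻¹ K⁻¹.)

ΔG = -7.16 kJ/mol

Qp = P(X)·P(L)·P(DE₂) / (P(E)³·P(T)²) = (6.6)·(0.040)·(0.031) / ((2.0)³·(21)²) = 2.32×10⁻⁶
ΔG = RT ln(Qp/Kp) = (8.314 J mol⁻¹ K⁻¹)(500 K) × ln(2.32×10⁻⁶/1.3×10⁻⁵)
   = (4.157 kJ/mol)(-1.723) = -7.16 kJ/mol
ΔG < 0, so the forward reaction is spontaneous (proceeds forward).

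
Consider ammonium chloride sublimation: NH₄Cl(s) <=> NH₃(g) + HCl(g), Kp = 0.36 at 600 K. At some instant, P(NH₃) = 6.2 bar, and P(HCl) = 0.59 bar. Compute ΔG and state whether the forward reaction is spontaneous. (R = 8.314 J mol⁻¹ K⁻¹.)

(NH₄Cl is a pure solid — omitted from Qp.)
Qp = P(NH₃)·P(HCl) = (6.2)·(0.59) = 3.66
ΔG = RT ln(Qp/Kp) = (8.314 J mol⁻¹ K⁻¹)(600 K) × ln(3.66/0.36)
   = (4.988 kJ/mol)(2.319) = 11.6 kJ/mol
ΔG > 0, so the forward reaction is non-spontaneous (proceeds in reverse).

ΔG = 11.6 kJ/mol; the forward reaction is non-spontaneous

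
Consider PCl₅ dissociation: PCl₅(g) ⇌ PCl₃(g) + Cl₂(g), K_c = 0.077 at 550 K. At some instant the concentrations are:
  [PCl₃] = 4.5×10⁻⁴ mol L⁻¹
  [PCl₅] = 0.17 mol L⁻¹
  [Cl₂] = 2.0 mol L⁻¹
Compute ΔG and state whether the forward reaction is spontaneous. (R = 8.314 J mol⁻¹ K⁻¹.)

Q_c = [PCl₃]·[Cl₂] / [PCl₅] = (4.5×10⁻⁴)·(2.0) / (0.17) = 0.00529
ΔG = RT ln(Q_c/K_c) = (8.314 J mol⁻¹ K⁻¹)(550 K) × ln(0.00529/0.077)
   = (4.573 kJ/mol)(-2.678) = -12.2 kJ/mol
ΔG < 0, so the forward reaction is spontaneous (proceeds forward).

ΔG = -12.2 kJ/mol; the forward reaction is spontaneous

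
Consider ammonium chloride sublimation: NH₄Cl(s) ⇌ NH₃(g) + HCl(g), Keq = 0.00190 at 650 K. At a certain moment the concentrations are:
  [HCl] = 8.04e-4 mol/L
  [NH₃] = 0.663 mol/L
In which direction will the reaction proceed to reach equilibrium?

to the right

(NH₄Cl is a pure solid — omitted from Q.)
Q = [NH₃]·[HCl] = (0.663)·(8.04e-4) = 5.33e-4
Q = 5.33e-4 < Keq = 0.00190, so the forward reaction proceeds.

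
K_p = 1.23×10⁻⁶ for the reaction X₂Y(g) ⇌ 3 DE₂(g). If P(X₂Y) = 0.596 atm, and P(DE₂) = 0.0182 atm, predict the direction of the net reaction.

toward reactants

Q_p = P(DE₂)³ / P(X₂Y) = (0.0182)³ / (0.596) = 1.01×10⁻⁵
Q_p = 1.01×10⁻⁵ > K_p = 1.23×10⁻⁶, so the reverse reaction proceeds.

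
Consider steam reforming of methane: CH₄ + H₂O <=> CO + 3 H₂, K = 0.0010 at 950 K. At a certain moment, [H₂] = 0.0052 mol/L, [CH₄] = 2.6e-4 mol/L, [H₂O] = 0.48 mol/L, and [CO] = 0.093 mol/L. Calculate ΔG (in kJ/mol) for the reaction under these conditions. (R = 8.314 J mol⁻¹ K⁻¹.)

Q = [CO]·[H₂]³ / ([CH₄]·[H₂O]) = (0.093)·(0.0052)³ / ((2.6e-4)·(0.48)) = 1.05e-4
ΔG = RT ln(Q/K) = (8.314 J mol⁻¹ K⁻¹)(950 K) × ln(1.05e-4/0.0010)
   = (7.898 kJ/mol)(-2.254) = -17.8 kJ/mol
ΔG < 0, so the forward reaction is spontaneous (proceeds forward).

ΔG = -17.8 kJ/mol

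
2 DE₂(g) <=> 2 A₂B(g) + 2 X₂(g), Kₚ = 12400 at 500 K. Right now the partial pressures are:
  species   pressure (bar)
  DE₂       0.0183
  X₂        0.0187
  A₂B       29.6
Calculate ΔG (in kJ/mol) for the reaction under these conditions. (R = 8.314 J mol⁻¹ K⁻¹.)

Qₚ = P(A₂B)²·P(X₂)² / P(DE₂)² = (29.6)²·(0.0187)² / (0.0183)² = 915
ΔG = RT ln(Qₚ/Kₚ) = (8.314 J mol⁻¹ K⁻¹)(500 K) × ln(915/12400)
   = (4.157 kJ/mol)(-2.607) = -10.8 kJ/mol
ΔG < 0, so the forward reaction is spontaneous (proceeds forward).

ΔG = -10.8 kJ/mol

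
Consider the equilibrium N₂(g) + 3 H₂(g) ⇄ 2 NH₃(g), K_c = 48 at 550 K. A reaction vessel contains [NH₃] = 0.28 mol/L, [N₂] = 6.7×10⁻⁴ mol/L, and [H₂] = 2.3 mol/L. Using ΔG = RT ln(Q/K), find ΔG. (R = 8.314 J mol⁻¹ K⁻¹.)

Q_c = [NH₃]² / ([N₂]·[H₂]³) = (0.28)² / ((6.7×10⁻⁴)·(2.3)³) = 9.62
ΔG = RT ln(Q_c/K_c) = (8.314 J mol⁻¹ K⁻¹)(550 K) × ln(9.62/48)
   = (4.573 kJ/mol)(-1.607) = -7.35 kJ/mol
ΔG < 0, so the forward reaction is spontaneous (proceeds forward).

ΔG = -7.35 kJ/mol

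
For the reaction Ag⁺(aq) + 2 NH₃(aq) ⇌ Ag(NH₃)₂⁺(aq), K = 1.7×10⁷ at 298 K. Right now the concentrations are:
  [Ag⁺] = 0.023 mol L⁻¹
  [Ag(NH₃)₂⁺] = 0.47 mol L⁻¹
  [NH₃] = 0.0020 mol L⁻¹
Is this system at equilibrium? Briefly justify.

no; Q < K, reaction proceeds forward

Q = [Ag(NH₃)₂⁺] / ([Ag⁺]·[NH₃]²) = (0.47) / ((0.023)·(0.0020)²) = 5.1×10⁶
Q = 5.1×10⁶ < K = 1.7×10⁷: net forward reaction.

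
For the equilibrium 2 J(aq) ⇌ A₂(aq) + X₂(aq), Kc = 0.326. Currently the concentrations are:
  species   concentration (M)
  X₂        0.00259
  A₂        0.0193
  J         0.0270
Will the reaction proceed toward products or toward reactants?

Qc = [A₂]·[X₂] / [J]² = (0.0193)·(0.00259) / (0.0270)² = 0.0686
Qc = 0.0686 < Kc = 0.326, so the forward reaction proceeds.

forward (toward products)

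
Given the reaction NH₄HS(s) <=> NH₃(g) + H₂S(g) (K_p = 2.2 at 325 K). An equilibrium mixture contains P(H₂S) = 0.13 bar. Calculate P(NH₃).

P(NH₃) = 17 bar

(NH₄HS is a pure solid — omitted from K_p.)
At equilibrium, K_p = P(NH₃)·P(H₂S) = 2.2.
(P(NH₃))·(0.13) = 2.2
P(NH₃) = 16.9 = 17 bar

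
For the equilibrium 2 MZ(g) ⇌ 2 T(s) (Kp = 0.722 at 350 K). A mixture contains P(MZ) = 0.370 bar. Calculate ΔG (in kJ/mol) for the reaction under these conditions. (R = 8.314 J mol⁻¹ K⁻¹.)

(T is a pure solid — omitted from Qp.)
Qp = 1 / P(MZ)² = 1 / (0.370)² = 7.30
ΔG = RT ln(Qp/Kp) = (8.314 J mol⁻¹ K⁻¹)(350 K) × ln(7.30/0.722)
   = (2.910 kJ/mol)(2.314) = 6.73 kJ/mol
ΔG > 0, so the forward reaction is non-spontaneous (proceeds in reverse).

ΔG = 6.73 kJ/mol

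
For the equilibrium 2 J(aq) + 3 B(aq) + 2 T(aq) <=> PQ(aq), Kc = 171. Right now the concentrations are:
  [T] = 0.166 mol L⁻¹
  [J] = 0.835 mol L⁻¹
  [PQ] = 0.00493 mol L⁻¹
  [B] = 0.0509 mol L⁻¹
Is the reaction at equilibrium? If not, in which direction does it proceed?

to the left

Qc = [PQ] / ([J]²·[B]³·[T]²) = (0.00493) / ((0.835)²·(0.0509)³·(0.166)²) = 1950
Qc = 1950 > Kc = 171, so the reverse reaction proceeds.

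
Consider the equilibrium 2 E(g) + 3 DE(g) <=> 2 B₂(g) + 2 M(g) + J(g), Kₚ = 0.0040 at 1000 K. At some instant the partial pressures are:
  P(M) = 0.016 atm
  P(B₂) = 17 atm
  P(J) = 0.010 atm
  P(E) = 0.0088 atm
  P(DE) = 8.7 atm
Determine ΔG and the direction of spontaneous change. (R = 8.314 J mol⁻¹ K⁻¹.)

ΔG = 10.7 kJ/mol; the forward reaction is non-spontaneous

Qₚ = P(B₂)²·P(M)²·P(J) / (P(E)²·P(DE)³) = (17)²·(0.016)²·(0.010) / ((0.0088)²·(8.7)³) = 0.0145
ΔG = RT ln(Qₚ/Kₚ) = (8.314 J mol⁻¹ K⁻¹)(1000 K) × ln(0.0145/0.0040)
   = (8.314 kJ/mol)(1.288) = 10.7 kJ/mol
ΔG > 0, so the forward reaction is non-spontaneous (proceeds in reverse).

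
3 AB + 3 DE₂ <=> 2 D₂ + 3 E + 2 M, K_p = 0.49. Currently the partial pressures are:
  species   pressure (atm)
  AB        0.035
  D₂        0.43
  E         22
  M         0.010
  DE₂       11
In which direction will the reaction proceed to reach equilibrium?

reverse (toward reactants)

Q_p = P(D₂)²·P(E)³·P(M)² / (P(AB)³·P(DE₂)³) = (0.43)²·(22)³·(0.010)² / ((0.035)³·(11)³) = 3.5
Q_p = 3.5 > K_p = 0.49, so the reverse reaction proceeds.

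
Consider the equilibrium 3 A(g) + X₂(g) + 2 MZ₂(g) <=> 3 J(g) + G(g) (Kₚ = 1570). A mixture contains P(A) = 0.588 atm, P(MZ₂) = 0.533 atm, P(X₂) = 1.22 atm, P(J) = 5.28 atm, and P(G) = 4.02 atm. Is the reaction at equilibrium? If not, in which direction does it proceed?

in the reverse direction

Qₚ = P(J)³·P(G) / (P(A)³·P(X₂)·P(MZ₂)²) = (5.28)³·(4.02) / ((0.588)³·(1.22)·(0.533)²) = 8400
Qₚ = 8400 > Kₚ = 1570, so the reverse reaction proceeds.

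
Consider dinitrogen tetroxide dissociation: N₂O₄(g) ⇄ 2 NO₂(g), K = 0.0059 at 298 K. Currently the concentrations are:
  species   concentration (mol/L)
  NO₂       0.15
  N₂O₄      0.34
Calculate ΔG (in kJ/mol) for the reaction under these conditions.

ΔG = 5.99 kJ/mol

Q = [NO₂]² / [N₂O₄] = (0.15)² / (0.34) = 0.0662
ΔG = RT ln(Q/K) = (8.314 J mol⁻¹ K⁻¹)(298 K) × ln(0.0662/0.0059)
   = (2.478 kJ/mol)(2.418) = 5.99 kJ/mol
ΔG > 0, so the forward reaction is non-spontaneous (proceeds in reverse).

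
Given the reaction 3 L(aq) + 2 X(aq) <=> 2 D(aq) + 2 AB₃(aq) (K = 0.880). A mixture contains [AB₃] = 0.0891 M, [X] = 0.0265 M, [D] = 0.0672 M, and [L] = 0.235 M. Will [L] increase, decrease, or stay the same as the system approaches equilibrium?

Q = [D]²·[AB₃]² / ([L]³·[X]²) = (0.0672)²·(0.0891)² / ((0.235)³·(0.0265)²) = 3.93
Q = 3.93 > K = 0.880: net reverse reaction.
L is a reactant, so it increases.

increase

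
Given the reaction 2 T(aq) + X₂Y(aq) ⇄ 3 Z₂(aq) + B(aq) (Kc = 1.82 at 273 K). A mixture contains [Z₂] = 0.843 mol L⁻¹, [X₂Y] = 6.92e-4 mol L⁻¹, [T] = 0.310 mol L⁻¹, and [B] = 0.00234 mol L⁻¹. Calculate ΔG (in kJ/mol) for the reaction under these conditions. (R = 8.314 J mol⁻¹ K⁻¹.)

Qc = [Z₂]³·[B] / ([T]²·[X₂Y]) = (0.843)³·(0.00234) / ((0.310)²·(6.92e-4)) = 21.1
ΔG = RT ln(Qc/Kc) = (8.314 J mol⁻¹ K⁻¹)(273 K) × ln(21.1/1.82)
   = (2.270 kJ/mol)(2.450) = 5.56 kJ/mol
ΔG > 0, so the forward reaction is non-spontaneous (proceeds in reverse).

ΔG = 5.56 kJ/mol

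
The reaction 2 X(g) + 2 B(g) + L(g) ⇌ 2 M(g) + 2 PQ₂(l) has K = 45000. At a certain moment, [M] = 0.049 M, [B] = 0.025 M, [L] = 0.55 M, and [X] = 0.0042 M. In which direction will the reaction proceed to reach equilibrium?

(PQ₂ is a pure liquid — omitted from Q.)
Q = [M]² / ([X]²·[B]²·[L]) = (0.049)² / ((0.0042)²·(0.025)²·(0.55)) = 4.0e5
Q = 4.0e5 > K = 45000, so the reverse reaction proceeds.

reverse (toward reactants)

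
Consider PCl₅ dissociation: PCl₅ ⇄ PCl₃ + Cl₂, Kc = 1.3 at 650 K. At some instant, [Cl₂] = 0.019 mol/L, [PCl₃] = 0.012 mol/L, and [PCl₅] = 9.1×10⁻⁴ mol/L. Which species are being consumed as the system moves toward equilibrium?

PCl₅ (reactants)

Qc = [PCl₃]·[Cl₂] / [PCl₅] = (0.012)·(0.019) / (9.1×10⁻⁴) = 0.25
Qc = 0.25 < Kc = 1.3: net forward reaction.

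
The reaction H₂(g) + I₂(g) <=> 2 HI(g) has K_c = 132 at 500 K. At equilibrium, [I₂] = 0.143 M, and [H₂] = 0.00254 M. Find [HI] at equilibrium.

At equilibrium, K_c = [HI]² / ([H₂]·[I₂]) = 132.
([HI])² / ((0.00254)·(0.143)) = 132
[HI]² = 0.0479 ⇒ [HI] = 0.219 M

[HI] = 0.219 M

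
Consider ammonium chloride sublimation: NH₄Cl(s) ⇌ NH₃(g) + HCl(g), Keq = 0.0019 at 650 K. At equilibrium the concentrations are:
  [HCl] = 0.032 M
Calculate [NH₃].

[NH₃] = 0.059 M

(NH₄Cl is a pure solid — omitted from Keq.)
At equilibrium, Keq = [NH₃]·[HCl] = 0.0019.
([NH₃])·(0.032) = 0.0019
[NH₃] = 0.0594 = 0.059 M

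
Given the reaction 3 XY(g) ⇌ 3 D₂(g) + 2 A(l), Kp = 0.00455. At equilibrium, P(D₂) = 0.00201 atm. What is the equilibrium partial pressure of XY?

P(XY) = 0.0121 atm

(A is a pure liquid — omitted from Kp.)
At equilibrium, Kp = P(D₂)³ / P(XY)³ = 0.00455.
(0.00201)³ / (P(XY))³ = 0.00455
P(XY)³ = 1.78e-6 ⇒ P(XY) = 0.0121 atm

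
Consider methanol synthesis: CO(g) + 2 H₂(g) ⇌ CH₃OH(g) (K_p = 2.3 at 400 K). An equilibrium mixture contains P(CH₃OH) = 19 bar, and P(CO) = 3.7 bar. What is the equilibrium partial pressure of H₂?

At equilibrium, K_p = P(CH₃OH) / (P(CO)·P(H₂)²) = 2.3.
(19) / ((3.7)·(P(H₂))²) = 2.3
P(H₂)² = 2.23 ⇒ P(H₂) = 1.5 bar

P(H₂) = 1.5 bar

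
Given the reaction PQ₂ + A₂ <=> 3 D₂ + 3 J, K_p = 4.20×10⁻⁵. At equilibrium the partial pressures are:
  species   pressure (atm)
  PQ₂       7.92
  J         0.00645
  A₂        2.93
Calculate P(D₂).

P(D₂) = 15.4 atm

At equilibrium, K_p = P(D₂)³·P(J)³ / (P(PQ₂)·P(A₂)) = 4.20×10⁻⁵.
(P(D₂))³·(0.00645)³ / ((7.92)·(2.93)) = 4.20×10⁻⁵
P(D₂)³ = 3630 ⇒ P(D₂) = 15.4 atm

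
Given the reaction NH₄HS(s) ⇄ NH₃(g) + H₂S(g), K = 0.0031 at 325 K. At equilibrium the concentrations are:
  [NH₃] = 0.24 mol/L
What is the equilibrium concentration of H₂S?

(NH₄HS is a pure solid — omitted from K.)
At equilibrium, K = [NH₃]·[H₂S] = 0.0031.
(0.24)·([H₂S]) = 0.0031
[H₂S] = 0.0129 = 0.013 mol/L

[H₂S] = 0.013 mol/L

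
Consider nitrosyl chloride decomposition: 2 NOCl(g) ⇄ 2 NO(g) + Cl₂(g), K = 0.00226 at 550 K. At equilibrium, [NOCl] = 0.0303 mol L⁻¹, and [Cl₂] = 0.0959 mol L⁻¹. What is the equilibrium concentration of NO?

[NO] = 0.00465 mol L⁻¹

At equilibrium, K = [NO]²·[Cl₂] / [NOCl]² = 0.00226.
([NO])²·(0.0959) / (0.0303)² = 0.00226
[NO]² = 2.16×10⁻⁵ ⇒ [NO] = 0.00465 mol L⁻¹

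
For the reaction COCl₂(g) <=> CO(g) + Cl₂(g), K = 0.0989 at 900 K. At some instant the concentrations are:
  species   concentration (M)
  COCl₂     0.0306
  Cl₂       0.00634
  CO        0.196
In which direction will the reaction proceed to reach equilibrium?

Q = [CO]·[Cl₂] / [COCl₂] = (0.196)·(0.00634) / (0.0306) = 0.0406
Q = 0.0406 < K = 0.0989, so the forward reaction proceeds.

forward (toward products)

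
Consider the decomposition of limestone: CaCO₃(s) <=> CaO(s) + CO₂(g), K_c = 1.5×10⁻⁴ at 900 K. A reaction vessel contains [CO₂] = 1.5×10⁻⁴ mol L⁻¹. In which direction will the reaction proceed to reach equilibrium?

(CaCO₃, CaO are pure solids — omitted from Q_c.)
Q_c = [CO₂] = 1.5×10⁻⁴
Q_c = 1.5×10⁻⁴ = K_c, so the system is already at equilibrium.

at equilibrium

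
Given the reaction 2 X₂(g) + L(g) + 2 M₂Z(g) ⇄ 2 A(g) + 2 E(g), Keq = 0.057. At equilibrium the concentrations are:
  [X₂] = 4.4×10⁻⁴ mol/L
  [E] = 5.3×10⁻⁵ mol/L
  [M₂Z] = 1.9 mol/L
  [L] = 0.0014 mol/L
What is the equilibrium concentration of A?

At equilibrium, Keq = [A]²·[E]² / ([X₂]²·[L]·[M₂Z]²) = 0.057.
([A])²·(5.3×10⁻⁵)² / ((4.4×10⁻⁴)²·(0.0014)·(1.9)²) = 0.057
[A]² = 0.0199 ⇒ [A] = 0.14 mol/L

[A] = 0.14 mol/L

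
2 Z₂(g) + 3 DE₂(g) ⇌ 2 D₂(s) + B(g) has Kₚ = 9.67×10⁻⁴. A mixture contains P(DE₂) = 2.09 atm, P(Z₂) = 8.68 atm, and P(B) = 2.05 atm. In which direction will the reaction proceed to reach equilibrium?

(D₂ is a pure solid — omitted from Qₚ.)
Qₚ = P(B) / (P(Z₂)²·P(DE₂)³) = (2.05) / ((8.68)²·(2.09)³) = 0.00298
Qₚ = 0.00298 > Kₚ = 9.67×10⁻⁴, so the reverse reaction proceeds.

in the reverse direction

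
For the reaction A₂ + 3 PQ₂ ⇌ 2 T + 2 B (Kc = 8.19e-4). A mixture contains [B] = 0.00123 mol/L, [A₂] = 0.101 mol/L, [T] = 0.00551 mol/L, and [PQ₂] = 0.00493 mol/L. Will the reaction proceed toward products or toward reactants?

Qc = [T]²·[B]² / ([A₂]·[PQ₂]³) = (0.00551)²·(0.00123)² / ((0.101)·(0.00493)³) = 0.00380
Qc = 0.00380 > Kc = 8.19e-4, so the reverse reaction proceeds.

in the reverse direction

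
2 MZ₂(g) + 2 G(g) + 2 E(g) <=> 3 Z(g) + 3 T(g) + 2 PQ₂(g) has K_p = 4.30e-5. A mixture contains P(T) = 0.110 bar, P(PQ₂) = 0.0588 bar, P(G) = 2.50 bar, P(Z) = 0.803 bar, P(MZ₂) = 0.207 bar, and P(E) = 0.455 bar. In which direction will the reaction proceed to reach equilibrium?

no net change (already at equilibrium)

Q_p = P(Z)³·P(T)³·P(PQ₂)² / (P(MZ₂)²·P(G)²·P(E)²) = (0.803)³·(0.110)³·(0.0588)² / ((0.207)²·(2.50)²·(0.455)²) = 4.30e-5
Q_p = 4.30e-5 = K_p, so the system is already at equilibrium.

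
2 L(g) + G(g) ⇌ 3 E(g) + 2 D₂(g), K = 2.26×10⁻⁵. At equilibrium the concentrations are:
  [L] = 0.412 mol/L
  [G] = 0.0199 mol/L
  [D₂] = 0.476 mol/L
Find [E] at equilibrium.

At equilibrium, K = [E]³·[D₂]² / ([L]²·[G]) = 2.26×10⁻⁵.
([E])³·(0.476)² / ((0.412)²·(0.0199)) = 2.26×10⁻⁵
[E]³ = 3.37×10⁻⁷ ⇒ [E] = 0.00696 mol/L

[E] = 0.00696 mol/L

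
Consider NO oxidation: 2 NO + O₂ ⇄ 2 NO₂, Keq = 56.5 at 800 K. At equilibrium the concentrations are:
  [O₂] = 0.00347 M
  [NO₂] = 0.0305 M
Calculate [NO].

At equilibrium, Keq = [NO₂]² / ([NO]²·[O₂]) = 56.5.
(0.0305)² / (([NO])²·(0.00347)) = 56.5
[NO]² = 0.00474 ⇒ [NO] = 0.0689 M

[NO] = 0.0689 M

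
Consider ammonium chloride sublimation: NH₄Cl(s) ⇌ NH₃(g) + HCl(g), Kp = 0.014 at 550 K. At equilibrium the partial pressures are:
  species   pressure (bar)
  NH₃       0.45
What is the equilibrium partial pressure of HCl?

(NH₄Cl is a pure solid — omitted from Kp.)
At equilibrium, Kp = P(NH₃)·P(HCl) = 0.014.
(0.45)·(P(HCl)) = 0.014
P(HCl) = 0.0311 = 0.031 bar

P(HCl) = 0.031 bar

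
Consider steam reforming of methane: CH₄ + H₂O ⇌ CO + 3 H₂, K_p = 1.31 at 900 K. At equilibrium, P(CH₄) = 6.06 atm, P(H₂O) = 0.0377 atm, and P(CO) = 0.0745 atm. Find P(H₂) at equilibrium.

P(H₂) = 1.59 atm

At equilibrium, K_p = P(CO)·P(H₂)³ / (P(CH₄)·P(H₂O)) = 1.31.
(0.0745)·(P(H₂))³ / ((6.06)·(0.0377)) = 1.31
P(H₂)³ = 4.02 ⇒ P(H₂) = 1.59 atm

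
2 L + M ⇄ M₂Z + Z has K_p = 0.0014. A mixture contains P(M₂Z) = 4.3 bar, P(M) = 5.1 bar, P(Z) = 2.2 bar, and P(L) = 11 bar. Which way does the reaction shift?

Q_p = P(M₂Z)·P(Z) / (P(L)²·P(M)) = (4.3)·(2.2) / ((11)²·(5.1)) = 0.015
Q_p = 0.015 > K_p = 0.0014, so the reverse reaction proceeds.

toward reactants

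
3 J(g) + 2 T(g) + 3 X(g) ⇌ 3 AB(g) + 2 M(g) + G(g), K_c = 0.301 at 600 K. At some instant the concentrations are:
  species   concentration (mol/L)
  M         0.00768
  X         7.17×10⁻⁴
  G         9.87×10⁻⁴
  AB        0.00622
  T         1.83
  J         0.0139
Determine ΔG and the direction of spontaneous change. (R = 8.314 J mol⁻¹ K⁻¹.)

ΔG = 13.2 kJ/mol; the forward reaction is non-spontaneous

Q_c = [AB]³·[M]²·[G] / ([J]³·[T]²·[X]³) = (0.00622)³·(0.00768)²·(9.87×10⁻⁴) / ((0.0139)³·(1.83)²·(7.17×10⁻⁴)³) = 4.23
ΔG = RT ln(Q_c/K_c) = (8.314 J mol⁻¹ K⁻¹)(600 K) × ln(4.23/0.301)
   = (4.988 kJ/mol)(2.643) = 13.2 kJ/mol
ΔG > 0, so the forward reaction is non-spontaneous (proceeds in reverse).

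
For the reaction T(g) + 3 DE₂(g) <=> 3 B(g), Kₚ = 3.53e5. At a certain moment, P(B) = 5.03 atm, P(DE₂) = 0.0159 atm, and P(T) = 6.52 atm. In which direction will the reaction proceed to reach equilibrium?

toward reactants

Qₚ = P(B)³ / (P(T)·P(DE₂)³) = (5.03)³ / ((6.52)·(0.0159)³) = 4.86e6
Qₚ = 4.86e6 > Kₚ = 3.53e5, so the reverse reaction proceeds.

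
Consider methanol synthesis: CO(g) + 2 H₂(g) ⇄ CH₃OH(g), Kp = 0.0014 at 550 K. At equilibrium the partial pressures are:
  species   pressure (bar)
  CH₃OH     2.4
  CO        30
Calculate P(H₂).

At equilibrium, Kp = P(CH₃OH) / (P(CO)·P(H₂)²) = 0.0014.
(2.4) / ((30)·(P(H₂))²) = 0.0014
P(H₂)² = 57.1 ⇒ P(H₂) = 7.6 bar

P(H₂) = 7.6 bar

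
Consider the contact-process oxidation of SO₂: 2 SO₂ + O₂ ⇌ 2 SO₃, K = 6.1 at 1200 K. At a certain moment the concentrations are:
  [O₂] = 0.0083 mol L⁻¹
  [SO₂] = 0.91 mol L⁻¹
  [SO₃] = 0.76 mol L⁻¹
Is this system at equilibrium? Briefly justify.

Q = [SO₃]² / ([SO₂]²·[O₂]) = (0.76)² / ((0.91)²·(0.0083)) = 84
Q = 84 > K = 6.1: net reverse reaction.

no; Q > K, reaction proceeds in reverse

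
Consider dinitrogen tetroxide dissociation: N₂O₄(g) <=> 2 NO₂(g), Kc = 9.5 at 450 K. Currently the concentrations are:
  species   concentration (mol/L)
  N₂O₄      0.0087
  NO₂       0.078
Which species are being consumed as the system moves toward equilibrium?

N₂O₄ (reactants)

Qc = [NO₂]² / [N₂O₄] = (0.078)² / (0.0087) = 0.70
Qc = 0.70 < Kc = 9.5: net forward reaction.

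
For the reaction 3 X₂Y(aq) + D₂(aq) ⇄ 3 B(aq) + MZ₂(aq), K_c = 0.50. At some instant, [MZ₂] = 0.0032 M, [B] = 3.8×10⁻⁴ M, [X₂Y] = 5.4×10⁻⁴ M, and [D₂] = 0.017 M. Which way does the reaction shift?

Q_c = [B]³·[MZ₂] / ([X₂Y]³·[D₂]) = (3.8×10⁻⁴)³·(0.0032) / ((5.4×10⁻⁴)³·(0.017)) = 0.066
Q_c = 0.066 < K_c = 0.50, so the forward reaction proceeds.

toward products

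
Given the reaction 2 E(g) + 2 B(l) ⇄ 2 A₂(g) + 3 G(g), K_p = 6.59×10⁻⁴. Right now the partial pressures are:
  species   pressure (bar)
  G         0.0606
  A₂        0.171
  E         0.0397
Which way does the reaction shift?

reverse (toward reactants)

(B is a pure liquid — omitted from Q_p.)
Q_p = P(A₂)²·P(G)³ / P(E)² = (0.171)²·(0.0606)³ / (0.0397)² = 0.00413
Q_p = 0.00413 > K_p = 6.59×10⁻⁴, so the reverse reaction proceeds.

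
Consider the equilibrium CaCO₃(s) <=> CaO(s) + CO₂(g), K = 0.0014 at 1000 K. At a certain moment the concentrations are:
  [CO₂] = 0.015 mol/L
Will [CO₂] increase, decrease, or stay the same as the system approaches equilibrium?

decrease

(CaCO₃, CaO are pure solids — omitted from Q.)
Q = [CO₂] = 0.015
Q = 0.015 > K = 0.0014: net reverse reaction.
CO₂ is a product, so it decreases.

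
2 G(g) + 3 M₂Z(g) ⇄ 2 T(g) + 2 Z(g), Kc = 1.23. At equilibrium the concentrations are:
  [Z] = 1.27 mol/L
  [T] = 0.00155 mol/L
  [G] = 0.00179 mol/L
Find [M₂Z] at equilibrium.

[M₂Z] = 0.994 mol/L

At equilibrium, Kc = [T]²·[Z]² / ([G]²·[M₂Z]³) = 1.23.
(0.00155)²·(1.27)² / ((0.00179)²·([M₂Z])³) = 1.23
[M₂Z]³ = 0.983 ⇒ [M₂Z] = 0.994 mol/L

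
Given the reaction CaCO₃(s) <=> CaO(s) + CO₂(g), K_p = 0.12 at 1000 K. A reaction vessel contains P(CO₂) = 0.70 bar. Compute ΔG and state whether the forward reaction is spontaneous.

ΔG = 14.7 kJ/mol; the forward reaction is non-spontaneous

(CaCO₃, CaO are pure solids — omitted from Q_p.)
Q_p = P(CO₂) = 0.700
ΔG = RT ln(Q_p/K_p) = (8.314 J mol⁻¹ K⁻¹)(1000 K) × ln(0.700/0.12)
   = (8.314 kJ/mol)(1.764) = 14.7 kJ/mol
ΔG > 0, so the forward reaction is non-spontaneous (proceeds in reverse).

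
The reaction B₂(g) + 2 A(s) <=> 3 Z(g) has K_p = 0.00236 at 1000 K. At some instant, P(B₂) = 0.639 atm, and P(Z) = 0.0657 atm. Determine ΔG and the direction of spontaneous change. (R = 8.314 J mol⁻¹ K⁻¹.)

(A is a pure solid — omitted from Q_p.)
Q_p = P(Z)³ / P(B₂) = (0.0657)³ / (0.639) = 4.44×10⁻⁴
ΔG = RT ln(Q_p/K_p) = (8.314 J mol⁻¹ K⁻¹)(1000 K) × ln(4.44×10⁻⁴/0.00236)
   = (8.314 kJ/mol)(-1.671) = -13.9 kJ/mol
ΔG < 0, so the forward reaction is spontaneous (proceeds forward).

ΔG = -13.9 kJ/mol; the forward reaction is spontaneous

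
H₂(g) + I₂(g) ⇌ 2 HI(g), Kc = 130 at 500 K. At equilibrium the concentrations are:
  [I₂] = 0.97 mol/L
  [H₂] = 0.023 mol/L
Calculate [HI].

At equilibrium, Kc = [HI]² / ([H₂]·[I₂]) = 130.
([HI])² / ((0.023)·(0.97)) = 130
[HI]² = 2.90 ⇒ [HI] = 1.7 mol/L

[HI] = 1.7 mol/L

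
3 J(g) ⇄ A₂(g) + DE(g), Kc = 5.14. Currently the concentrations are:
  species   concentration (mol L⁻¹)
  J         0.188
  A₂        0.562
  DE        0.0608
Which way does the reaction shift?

no net change (already at equilibrium)

Qc = [A₂]·[DE] / [J]³ = (0.562)·(0.0608) / (0.188)³ = 5.14
Qc = 5.14 = Kc, so the system is already at equilibrium.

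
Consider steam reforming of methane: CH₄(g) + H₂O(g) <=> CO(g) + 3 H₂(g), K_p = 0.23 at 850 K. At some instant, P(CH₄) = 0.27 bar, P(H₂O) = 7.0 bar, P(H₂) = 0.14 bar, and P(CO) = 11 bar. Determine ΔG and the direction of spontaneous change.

Q_p = P(CO)·P(H₂)³ / (P(CH₄)·P(H₂O)) = (11)·(0.14)³ / ((0.27)·(7.0)) = 0.0160
ΔG = RT ln(Q_p/K_p) = (8.314 J mol⁻¹ K⁻¹)(850 K) × ln(0.0160/0.23)
   = (7.067 kJ/mol)(-2.665) = -18.8 kJ/mol
ΔG < 0, so the forward reaction is spontaneous (proceeds forward).

ΔG = -18.8 kJ/mol; the forward reaction is spontaneous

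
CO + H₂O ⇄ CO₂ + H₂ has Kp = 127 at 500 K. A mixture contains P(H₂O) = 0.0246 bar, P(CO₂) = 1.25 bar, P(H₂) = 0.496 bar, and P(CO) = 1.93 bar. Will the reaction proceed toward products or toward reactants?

Qp = P(CO₂)·P(H₂) / (P(CO)·P(H₂O)) = (1.25)·(0.496) / ((1.93)·(0.0246)) = 13.1
Qp = 13.1 < Kp = 127, so the forward reaction proceeds.

forward (toward products)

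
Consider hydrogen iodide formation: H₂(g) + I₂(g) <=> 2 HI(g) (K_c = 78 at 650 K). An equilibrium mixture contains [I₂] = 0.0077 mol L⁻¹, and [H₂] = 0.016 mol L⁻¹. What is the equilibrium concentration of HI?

[HI] = 0.098 mol L⁻¹

At equilibrium, K_c = [HI]² / ([H₂]·[I₂]) = 78.
([HI])² / ((0.016)·(0.0077)) = 78
[HI]² = 0.00961 ⇒ [HI] = 0.098 mol L⁻¹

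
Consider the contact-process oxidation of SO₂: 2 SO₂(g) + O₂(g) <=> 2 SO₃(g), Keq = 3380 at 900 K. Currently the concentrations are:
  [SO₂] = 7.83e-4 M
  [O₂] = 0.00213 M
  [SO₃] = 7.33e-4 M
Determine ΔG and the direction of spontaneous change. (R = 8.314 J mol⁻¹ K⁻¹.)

ΔG = -15.8 kJ/mol; the forward reaction is spontaneous

Q = [SO₃]² / ([SO₂]²·[O₂]) = (7.33e-4)² / ((7.83e-4)²·(0.00213)) = 411
ΔG = RT ln(Q/Keq) = (8.314 J mol⁻¹ K⁻¹)(900 K) × ln(411/3380)
   = (7.483 kJ/mol)(-2.107) = -15.8 kJ/mol
ΔG < 0, so the forward reaction is spontaneous (proceeds forward).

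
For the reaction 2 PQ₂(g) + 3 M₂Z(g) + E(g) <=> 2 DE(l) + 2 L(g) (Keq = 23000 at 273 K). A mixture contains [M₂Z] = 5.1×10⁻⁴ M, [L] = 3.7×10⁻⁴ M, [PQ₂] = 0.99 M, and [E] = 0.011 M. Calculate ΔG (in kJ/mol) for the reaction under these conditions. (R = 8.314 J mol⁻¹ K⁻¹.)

ΔG = 3.24 kJ/mol

(DE is a pure liquid — omitted from Q.)
Q = [L]² / ([PQ₂]²·[M₂Z]³·[E]) = (3.7×10⁻⁴)² / ((0.99)²·(5.1×10⁻⁴)³·(0.011)) = 95700
ΔG = RT ln(Q/Keq) = (8.314 J mol⁻¹ K⁻¹)(273 K) × ln(95700/23000)
   = (2.270 kJ/mol)(1.426) = 3.24 kJ/mol
ΔG > 0, so the forward reaction is non-spontaneous (proceeds in reverse).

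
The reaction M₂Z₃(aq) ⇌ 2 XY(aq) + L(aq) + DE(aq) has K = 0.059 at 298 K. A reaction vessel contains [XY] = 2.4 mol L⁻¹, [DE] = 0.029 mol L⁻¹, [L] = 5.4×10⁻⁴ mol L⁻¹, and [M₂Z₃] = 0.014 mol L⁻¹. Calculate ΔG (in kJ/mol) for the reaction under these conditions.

Q = [XY]²·[L]·[DE] / [M₂Z₃] = (2.4)²·(5.4×10⁻⁴)·(0.029) / (0.014) = 0.00644
ΔG = RT ln(Q/K) = (8.314 J mol⁻¹ K⁻¹)(298 K) × ln(0.00644/0.059)
   = (2.478 kJ/mol)(-2.215) = -5.49 kJ/mol
ΔG < 0, so the forward reaction is spontaneous (proceeds forward).

ΔG = -5.49 kJ/mol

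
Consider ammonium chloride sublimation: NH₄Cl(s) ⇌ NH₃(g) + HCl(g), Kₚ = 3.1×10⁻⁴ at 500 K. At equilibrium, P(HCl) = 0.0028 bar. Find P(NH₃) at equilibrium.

(NH₄Cl is a pure solid — omitted from Kₚ.)
At equilibrium, Kₚ = P(NH₃)·P(HCl) = 3.1×10⁻⁴.
(P(NH₃))·(0.0028) = 3.1×10⁻⁴
P(NH₃) = 0.111 = 0.11 bar

P(NH₃) = 0.11 bar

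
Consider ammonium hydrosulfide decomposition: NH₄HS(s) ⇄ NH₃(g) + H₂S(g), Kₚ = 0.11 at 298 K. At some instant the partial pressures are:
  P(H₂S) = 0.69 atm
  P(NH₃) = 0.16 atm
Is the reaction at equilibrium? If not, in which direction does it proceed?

at equilibrium

(NH₄HS is a pure solid — omitted from Qₚ.)
Qₚ = P(NH₃)·P(H₂S) = (0.16)·(0.69) = 0.11
Qₚ = 0.11 = Kₚ, so the system is already at equilibrium.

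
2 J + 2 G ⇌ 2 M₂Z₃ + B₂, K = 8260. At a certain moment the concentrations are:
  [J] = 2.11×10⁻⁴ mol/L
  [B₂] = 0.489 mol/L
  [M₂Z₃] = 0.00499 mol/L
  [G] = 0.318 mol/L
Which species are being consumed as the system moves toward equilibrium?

Q = [M₂Z₃]²·[B₂] / ([J]²·[G]²) = (0.00499)²·(0.489) / ((2.11×10⁻⁴)²·(0.318)²) = 2700
Q = 2700 < K = 8260: net forward reaction.

J, G (reactants)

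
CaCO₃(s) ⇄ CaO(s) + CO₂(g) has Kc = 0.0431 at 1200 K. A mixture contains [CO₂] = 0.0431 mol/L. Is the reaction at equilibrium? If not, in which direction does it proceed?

(CaCO₃, CaO are pure solids — omitted from Qc.)
Qc = [CO₂] = 0.0431
Qc = 0.0431 = Kc, so the system is already at equilibrium.

at equilibrium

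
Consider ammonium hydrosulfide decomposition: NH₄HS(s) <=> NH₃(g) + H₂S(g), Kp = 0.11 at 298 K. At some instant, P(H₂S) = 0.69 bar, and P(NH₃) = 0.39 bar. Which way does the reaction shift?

(NH₄HS is a pure solid — omitted from Qp.)
Qp = P(NH₃)·P(H₂S) = (0.39)·(0.69) = 0.27
Qp = 0.27 > Kp = 0.11, so the reverse reaction proceeds.

toward reactants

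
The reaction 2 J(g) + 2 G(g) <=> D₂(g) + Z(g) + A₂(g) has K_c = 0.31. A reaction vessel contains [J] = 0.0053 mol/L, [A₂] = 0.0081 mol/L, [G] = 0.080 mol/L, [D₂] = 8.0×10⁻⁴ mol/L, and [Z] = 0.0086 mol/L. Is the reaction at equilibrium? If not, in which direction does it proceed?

Q_c = [D₂]·[Z]·[A₂] / ([J]²·[G]²) = (8.0×10⁻⁴)·(0.0086)·(0.0081) / ((0.0053)²·(0.080)²) = 0.31
Q_c = 0.31 = K_c, so the system is already at equilibrium.

no net change (already at equilibrium)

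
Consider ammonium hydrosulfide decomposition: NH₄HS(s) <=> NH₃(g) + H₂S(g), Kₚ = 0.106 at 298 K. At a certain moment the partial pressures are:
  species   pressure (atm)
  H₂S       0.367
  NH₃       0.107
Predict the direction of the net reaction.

in the forward direction

(NH₄HS is a pure solid — omitted from Qₚ.)
Qₚ = P(NH₃)·P(H₂S) = (0.107)·(0.367) = 0.0393
Qₚ = 0.0393 < Kₚ = 0.106, so the forward reaction proceeds.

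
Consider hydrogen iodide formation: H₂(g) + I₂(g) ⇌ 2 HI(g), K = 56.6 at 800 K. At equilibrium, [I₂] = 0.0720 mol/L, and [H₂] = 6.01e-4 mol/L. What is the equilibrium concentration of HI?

At equilibrium, K = [HI]² / ([H₂]·[I₂]) = 56.6.
([HI])² / ((6.01e-4)·(0.0720)) = 56.6
[HI]² = 0.00245 ⇒ [HI] = 0.0495 mol/L

[HI] = 0.0495 mol/L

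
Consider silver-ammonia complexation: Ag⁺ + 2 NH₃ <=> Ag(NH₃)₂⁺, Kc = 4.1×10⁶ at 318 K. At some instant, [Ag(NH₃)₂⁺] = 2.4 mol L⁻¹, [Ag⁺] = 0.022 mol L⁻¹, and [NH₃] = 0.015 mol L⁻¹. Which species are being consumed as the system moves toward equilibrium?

Ag⁺, NH₃ (reactants)

Qc = [Ag(NH₃)₂⁺] / ([Ag⁺]·[NH₃]²) = (2.4) / ((0.022)·(0.015)²) = 4.8×10⁵
Qc = 4.8×10⁵ < Kc = 4.1×10⁶: net forward reaction.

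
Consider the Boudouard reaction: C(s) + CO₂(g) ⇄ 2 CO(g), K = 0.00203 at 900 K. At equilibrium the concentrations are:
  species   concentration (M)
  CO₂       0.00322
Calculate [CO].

(C is a pure solid — omitted from K.)
At equilibrium, K = [CO]² / [CO₂] = 0.00203.
([CO])² / (0.00322) = 0.00203
[CO]² = 6.54e-6 ⇒ [CO] = 0.00256 M

[CO] = 0.00256 M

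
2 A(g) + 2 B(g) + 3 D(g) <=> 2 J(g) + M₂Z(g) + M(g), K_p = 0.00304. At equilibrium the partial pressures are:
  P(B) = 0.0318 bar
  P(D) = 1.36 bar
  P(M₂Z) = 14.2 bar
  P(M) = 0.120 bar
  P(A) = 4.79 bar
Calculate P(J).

P(J) = 0.0102 bar

At equilibrium, K_p = P(J)²·P(M₂Z)·P(M) / (P(A)²·P(B)²·P(D)³) = 0.00304.
(P(J))²·(14.2)·(0.120) / ((4.79)²·(0.0318)²·(1.36)³) = 0.00304
P(J)² = 1.04×10⁻⁴ ⇒ P(J) = 0.0102 bar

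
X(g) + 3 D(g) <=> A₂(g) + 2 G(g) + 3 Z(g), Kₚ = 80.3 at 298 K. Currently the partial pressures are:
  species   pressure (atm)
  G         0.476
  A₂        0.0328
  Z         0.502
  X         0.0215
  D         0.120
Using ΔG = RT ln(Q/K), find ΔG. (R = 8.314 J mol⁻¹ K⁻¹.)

Qₚ = P(A₂)·P(G)²·P(Z)³ / (P(X)·P(D)³) = (0.0328)·(0.476)²·(0.502)³ / ((0.0215)·(0.120)³) = 25.3
ΔG = RT ln(Qₚ/Kₚ) = (8.314 J mol⁻¹ K⁻¹)(298 K) × ln(25.3/80.3)
   = (2.478 kJ/mol)(-1.155) = -2.86 kJ/mol
ΔG < 0, so the forward reaction is spontaneous (proceeds forward).

ΔG = -2.86 kJ/mol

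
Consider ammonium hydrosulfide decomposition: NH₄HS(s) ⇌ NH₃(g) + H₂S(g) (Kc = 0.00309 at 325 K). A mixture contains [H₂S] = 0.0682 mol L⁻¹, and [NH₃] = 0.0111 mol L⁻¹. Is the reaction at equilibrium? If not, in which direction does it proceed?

(NH₄HS is a pure solid — omitted from Qc.)
Qc = [NH₃]·[H₂S] = (0.0111)·(0.0682) = 7.57×10⁻⁴
Qc = 7.57×10⁻⁴ < Kc = 0.00309, so the forward reaction proceeds.

toward products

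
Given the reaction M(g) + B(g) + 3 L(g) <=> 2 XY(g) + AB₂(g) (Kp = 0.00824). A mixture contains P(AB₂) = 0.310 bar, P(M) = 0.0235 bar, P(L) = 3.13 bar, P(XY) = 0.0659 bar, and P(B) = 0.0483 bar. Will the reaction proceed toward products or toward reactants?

Qp = P(XY)²·P(AB₂) / (P(M)·P(B)·P(L)³) = (0.0659)²·(0.310) / ((0.0235)·(0.0483)·(3.13)³) = 0.0387
Qp = 0.0387 > Kp = 0.00824, so the reverse reaction proceeds.

to the left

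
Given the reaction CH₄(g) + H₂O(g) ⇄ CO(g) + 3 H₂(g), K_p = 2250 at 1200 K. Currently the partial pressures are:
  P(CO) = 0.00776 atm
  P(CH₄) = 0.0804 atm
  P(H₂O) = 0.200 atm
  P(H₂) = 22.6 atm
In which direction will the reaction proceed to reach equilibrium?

reverse (toward reactants)

Q_p = P(CO)·P(H₂)³ / (P(CH₄)·P(H₂O)) = (0.00776)·(22.6)³ / ((0.0804)·(0.200)) = 5570
Q_p = 5570 > K_p = 2250, so the reverse reaction proceeds.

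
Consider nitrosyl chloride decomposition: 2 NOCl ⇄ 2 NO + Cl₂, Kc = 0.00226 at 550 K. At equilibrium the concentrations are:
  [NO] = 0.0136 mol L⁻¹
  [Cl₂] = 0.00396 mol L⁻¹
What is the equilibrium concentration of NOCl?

[NOCl] = 0.0180 mol L⁻¹

At equilibrium, Kc = [NO]²·[Cl₂] / [NOCl]² = 0.00226.
(0.0136)²·(0.00396) / ([NOCl])² = 0.00226
[NOCl]² = 3.24×10⁻⁴ ⇒ [NOCl] = 0.0180 mol L⁻¹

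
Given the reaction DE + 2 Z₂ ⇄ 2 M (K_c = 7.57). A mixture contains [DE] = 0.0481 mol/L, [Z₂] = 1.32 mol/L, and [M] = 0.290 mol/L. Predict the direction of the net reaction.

Q_c = [M]² / ([DE]·[Z₂]²) = (0.290)² / ((0.0481)·(1.32)²) = 1.00
Q_c = 1.00 < K_c = 7.57, so the forward reaction proceeds.

to the right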